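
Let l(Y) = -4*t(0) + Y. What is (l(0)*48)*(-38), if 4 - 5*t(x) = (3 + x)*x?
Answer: 29184/5 ≈ 5836.8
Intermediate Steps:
t(x) = ⅘ - x*(3 + x)/5 (t(x) = ⅘ - (3 + x)*x/5 = ⅘ - x*(3 + x)/5)
l(Y) = -16/5 + Y (l(Y) = -4*(⅘ - ⅗*0 - ⅕*0²) + Y = -4*(⅘ + 0 - ⅕*0) + Y = -4*(⅘ + 0 + 0) + Y = -4*⅘ + Y = -16/5 + Y)
(l(0)*48)*(-38) = ((-16/5 + 0)*48)*(-38) = -16/5*48*(-38) = -768/5*(-38) = 29184/5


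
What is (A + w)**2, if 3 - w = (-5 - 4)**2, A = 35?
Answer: 1849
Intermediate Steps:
w = -78 (w = 3 - (-5 - 4)**2 = 3 - 1*(-9)**2 = 3 - 1*81 = 3 - 81 = -78)
(A + w)**2 = (35 - 78)**2 = (-43)**2 = 1849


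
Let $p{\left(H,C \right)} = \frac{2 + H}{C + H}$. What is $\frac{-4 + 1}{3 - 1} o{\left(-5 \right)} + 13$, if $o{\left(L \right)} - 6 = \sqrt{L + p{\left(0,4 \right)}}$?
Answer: $4 - \frac{9 i \sqrt{2}}{4} \approx 4.0 - 3.182 i$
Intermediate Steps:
$p{\left(H,C \right)} = \frac{2 + H}{C + H}$
$o{\left(L \right)} = 6 + \sqrt{\frac{1}{2} + L}$ ($o{\left(L \right)} = 6 + \sqrt{L + \frac{2 + 0}{4 + 0}} = 6 + \sqrt{L + \frac{1}{4} \cdot 2} = 6 + \sqrt{L + \frac{1}{2}} = 6 + \sqrt{\frac{1}{2} + L}$)
$\frac{-4 + 1}{3 - 1} o{\left(-5 \right)} + 13 = \frac{-4 + 1}{3 - 1} \left(6 + \frac{\sqrt{2 + 4 \left(-5\right)}}{2}\right) + 13 = - \frac{3}{2} \left(6 + \frac{\sqrt{2 - 20}}{2}\right) + 13 = \left(-3\right) \frac{1}{2} \left(6 + \frac{\sqrt{-18}}{2}\right) + 13 = - \frac{3 \left(6 + \frac{3 i \sqrt{2}}{2}\right)}{2} + 13 = \left(-9 - \frac{9 i \sqrt{2}}{4}\right) + 13 = 4 - \frac{9 i \sqrt{2}}{4}$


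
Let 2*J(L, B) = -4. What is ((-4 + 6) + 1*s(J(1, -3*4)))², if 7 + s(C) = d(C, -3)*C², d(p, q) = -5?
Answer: 625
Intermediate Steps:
J(L, B) = -2 (J(L, B) = (½)*(-4) = -2)
s(C) = -7 - 5*C²
((-4 + 6) + 1*s(J(1, -3*4)))² = ((-4 + 6) + 1*(-7 - 5*(-2)²))² = (2 + 1*(-7 - 5*4))² = (2 + 1*(-7 - 20))² = (2 + 1*(-27))² = (2 - 27)² = (-25)² = 625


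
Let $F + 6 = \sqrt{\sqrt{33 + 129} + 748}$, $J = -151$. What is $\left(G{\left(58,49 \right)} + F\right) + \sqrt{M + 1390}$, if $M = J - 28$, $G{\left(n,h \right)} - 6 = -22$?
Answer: $-22 + \sqrt{1211} + \sqrt{748 + 9 \sqrt{2}} \approx 40.381$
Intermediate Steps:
$G{\left(n,h \right)} = -16$ ($G{\left(n,h \right)} = 6 - 22 = -16$)
$M = -179$ ($M = -151 - 28 = -179$)
$F = -6 + \sqrt{748 + 9 \sqrt{2}}$ ($F = -6 + \sqrt{\sqrt{33 + 129} + 748} = -6 + \sqrt{\sqrt{162} + 748} = -6 + \sqrt{9 \sqrt{2} + 748} = -6 + \sqrt{748 + 9 \sqrt{2}} \approx 21.581$)
$\left(G{\left(58,49 \right)} + F\right) + \sqrt{M + 1390} = \left(-16 - \left(6 - \sqrt{748 + 9 \sqrt{2}}\right)\right) + \sqrt{-179 + 1390} = \left(-22 + \sqrt{748 + 9 \sqrt{2}}\right) + \sqrt{1211} = -22 + \sqrt{1211} + \sqrt{748 + 9 \sqrt{2}}$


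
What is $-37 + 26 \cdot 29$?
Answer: $717$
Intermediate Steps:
$-37 + 26 \cdot 29 = -37 + 754 = 717$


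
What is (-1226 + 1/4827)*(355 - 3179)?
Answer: 16712152424/4827 ≈ 3.4622e+6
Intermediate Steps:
(-1226 + 1/4827)*(355 - 3179) = (-1226 + 1/4827)*(-2824) = -5917901/4827*(-2824) = 16712152424/4827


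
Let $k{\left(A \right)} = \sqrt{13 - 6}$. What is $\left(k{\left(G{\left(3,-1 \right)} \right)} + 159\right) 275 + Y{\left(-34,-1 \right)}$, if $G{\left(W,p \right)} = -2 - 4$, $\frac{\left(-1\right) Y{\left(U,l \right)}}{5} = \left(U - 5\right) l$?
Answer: $43530 + 275 \sqrt{7} \approx 44258.0$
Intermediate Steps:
$Y{\left(U,l \right)} = - 5 l \left(-5 + U\right)$ ($Y{\left(U,l \right)} = - 5 \left(U - 5\right) l = - 5 \left(-5 + U\right) l = - 5 l \left(-5 + U\right)$)
$G{\left(W,p \right)} = -6$
$k{\left(A \right)} = \sqrt{7}$
$\left(k{\left(G{\left(3,-1 \right)} \right)} + 159\right) 275 + Y{\left(-34,-1 \right)} = \left(\sqrt{7} + 159\right) 275 + 5 \left(-1\right) \left(5 - -34\right) = \left(159 + \sqrt{7}\right) 275 + 5 \left(-1\right) \left(5 + 34\right) = \left(43725 + 275 \sqrt{7}\right) + 5 \left(-1\right) 39 = \left(43725 + 275 \sqrt{7}\right) - 195 = 43530 + 275 \sqrt{7}$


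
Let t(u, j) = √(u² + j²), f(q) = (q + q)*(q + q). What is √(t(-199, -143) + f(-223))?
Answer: √(198916 + 5*√2402) ≈ 446.27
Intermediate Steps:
f(q) = 4*q² (f(q) = (2*q)*(2*q) = 4*q²)
t(u, j) = √(j² + u²)
√(t(-199, -143) + f(-223)) = √(√((-143)² + (-199)²) + 4*(-223)²) = √(√(20449 + 39601) + 4*49729) = √(√60050 + 198916) = √(5*√2402 + 198916) = √(198916 + 5*√2402)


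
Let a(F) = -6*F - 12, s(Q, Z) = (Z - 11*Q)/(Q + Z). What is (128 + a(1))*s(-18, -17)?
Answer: -3982/7 ≈ -568.86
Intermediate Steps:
s(Q, Z) = (Z - 11*Q)/(Q + Z)
a(F) = -12 - 6*F
(128 + a(1))*s(-18, -17) = (128 + (-12 - 6*1))*((-17 - 11*(-18))/(-18 - 17)) = (128 + (-12 - 6))*((-17 + 198)/(-35)) = (128 - 18)*(-1/35*181) = 110*(-181/35) = -3982/7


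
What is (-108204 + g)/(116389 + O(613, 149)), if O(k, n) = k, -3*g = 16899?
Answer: -113837/117002 ≈ -0.97295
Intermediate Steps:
g = -5633 (g = -1/3*16899 = -5633)
(-108204 + g)/(116389 + O(613, 149)) = (-108204 - 5633)/(116389 + 613) = -113837/117002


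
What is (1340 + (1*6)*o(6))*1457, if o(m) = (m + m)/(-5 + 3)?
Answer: 1899928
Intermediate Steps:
o(m) = -m (o(m) = (2*m)/(-2) = (2*m)*(-½) = -m)
(1340 + (1*6)*o(6))*1457 = (1340 + (1*6)*(-1*6))*1457 = (1340 + 6*(-6))*1457 = (1340 - 36)*1457 = 1304*1457 = 1899928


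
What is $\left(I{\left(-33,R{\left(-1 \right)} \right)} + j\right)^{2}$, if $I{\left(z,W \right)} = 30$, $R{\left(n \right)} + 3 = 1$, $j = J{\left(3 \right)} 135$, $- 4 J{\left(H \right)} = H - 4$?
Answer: $\frac{65025}{16} \approx 4064.1$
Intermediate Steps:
$J{\left(H \right)} = 1 - \frac{H}{4}$ ($J{\left(H \right)} = - \frac{H - 4}{4} = - \frac{-4 + H}{4} = 1 - \frac{H}{4}$)
$j = \frac{135}{4}$ ($j = \left(1 - \frac{3}{4}\right) 135 = \frac{1}{4} \cdot 135 = \frac{135}{4} \approx 33.75$)
$R{\left(n \right)} = -2$ ($R{\left(n \right)} = -3 + 1 = -2$)
$\left(I{\left(-33,R{\left(-1 \right)} \right)} + j\right)^{2} = \left(30 + \frac{135}{4}\right)^{2} = \left(\frac{255}{4}\right)^{2} = \frac{65025}{16}$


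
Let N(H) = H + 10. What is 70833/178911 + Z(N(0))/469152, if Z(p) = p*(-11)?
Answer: 1845097967/4663136304 ≈ 0.39568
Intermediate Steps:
N(H) = 10 + H
Z(p) = -11*p
70833/178911 + Z(N(0))/469152 = 70833/178911 - 11*(10 + 0)/469152 = 70833*(1/178911) - 11*10*(1/469152) = 23611/59637 - 110*1/469152 = 23611/59637 - 55/234576 = 1845097967/4663136304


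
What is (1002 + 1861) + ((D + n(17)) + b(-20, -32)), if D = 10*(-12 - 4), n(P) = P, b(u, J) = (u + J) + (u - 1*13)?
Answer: 2635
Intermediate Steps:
b(u, J) = -13 + J + 2*u (b(u, J) = (J + u) + (u - 13) = (J + u) + (-13 + u) = -13 + J + 2*u)
D = -160 (D = 10*(-16) = -160)
(1002 + 1861) + ((D + n(17)) + b(-20, -32)) = (1002 + 1861) + ((-160 + 17) + (-13 - 32 + 2*(-20))) = 2863 + (-143 + (-13 - 32 - 40)) = 2863 + (-143 - 85) = 2863 - 228 = 2635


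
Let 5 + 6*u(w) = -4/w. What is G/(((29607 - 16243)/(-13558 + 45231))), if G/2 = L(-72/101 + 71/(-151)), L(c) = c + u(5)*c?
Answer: -571475939/3057215460 ≈ -0.18693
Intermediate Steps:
u(w) = -⅚ - 2/(3*w) (u(w) = -⅚ + (-4/w)/6 = -⅚ - 2/(3*w))
L(c) = c/30 (L(c) = c + ((⅙)*(-4 - 5*5)/5)*c = c + ((⅙)*(⅕)*(-4 - 25))*c = c + ((⅙)*(⅕)*(-29))*c = c - 29*c/30 = c/30)
G = -18043/228765 (G = 2*((-72/101 + 71/(-151))/30) = 2*((-72*1/101 + 71*(-1/151))/30) = 2*((-72/101 - 71/151)/30) = 2*((1/30)*(-18043/15251)) = 2*(-18043/457530) = -18043/228765 ≈ -0.078871)
G/(((29607 - 16243)/(-13558 + 45231))) = -18043*(-13558 + 45231)/(29607 - 16243)/228765 = -18043/(228765*(13364/31673)) = -18043/(228765*(13364*(1/31673))) = -18043/(228765*13364/31673) = -18043/228765*31673/13364 = -571475939/3057215460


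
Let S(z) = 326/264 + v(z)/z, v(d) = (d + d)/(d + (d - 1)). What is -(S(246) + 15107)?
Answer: -979195181/64812 ≈ -15108.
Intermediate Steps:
v(d) = 2*d/(-1 + 2*d) (v(d) = (2*d)/(d + (-1 + d)) = (2*d)/(-1 + 2*d) = 2*d/(-1 + 2*d))
S(z) = 163/132 + 2/(-1 + 2*z) (S(z) = 326/264 + (2*z/(-1 + 2*z))/z = 326*(1/264) + 2/(-1 + 2*z) = 163/132 + 2/(-1 + 2*z))
-(S(246) + 15107) = -((101 + 326*246)/(132*(-1 + 2*246)) + 15107) = -((101 + 80196)/(132*(-1 + 492)) + 15107) = -((1/132)*80297/491 + 15107) = -((1/132)*(1/491)*80297 + 15107) = -(80297/64812 + 15107) = -1*979195181/64812 = -979195181/64812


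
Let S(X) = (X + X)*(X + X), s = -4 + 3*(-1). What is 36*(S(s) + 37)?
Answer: 8388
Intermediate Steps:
s = -7 (s = -4 - 3 = -7)
S(X) = 4*X² (S(X) = (2*X)*(2*X) = 4*X²)
36*(S(s) + 37) = 36*(4*(-7)² + 37) = 36*(4*49 + 37) = 36*(196 + 37) = 36*233 = 8388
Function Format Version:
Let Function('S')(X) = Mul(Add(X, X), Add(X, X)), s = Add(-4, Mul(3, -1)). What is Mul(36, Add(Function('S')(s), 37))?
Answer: 8388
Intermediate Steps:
s = -7 (s = Add(-4, -3) = -7)
Function('S')(X) = Mul(4, Pow(X, 2)) (Function('S')(X) = Mul(Mul(2, X), Mul(2, X)) = Mul(4, Pow(X, 2)))
Mul(36, Add(Function('S')(s), 37)) = Mul(36, Add(Mul(4, Pow(-7, 2)), 37)) = Mul(36, Add(Mul(4, 49), 37)) = Mul(36, Add(196, 37)) = Mul(36, 233) = 8388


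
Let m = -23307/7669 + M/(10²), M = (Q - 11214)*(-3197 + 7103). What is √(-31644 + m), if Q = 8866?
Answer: I*√181380903200817/38345 ≈ 351.23*I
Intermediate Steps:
M = -9171288 (M = (8866 - 11214)*(-3197 + 7103) = -2348*3906 = -9171288)
m = -17584234593/191725 (m = -23307/7669 - 9171288/(10²) = -23307*1/7669 - 9171288/100 = -23307/7669 - 9171288*1/100 = -23307/7669 - 2292822/25 = -17584234593/191725 ≈ -91716.)
√(-31644 + m) = √(-31644 - 17584234593/191725) = √(-23651180493/191725) = I*√181380903200817/38345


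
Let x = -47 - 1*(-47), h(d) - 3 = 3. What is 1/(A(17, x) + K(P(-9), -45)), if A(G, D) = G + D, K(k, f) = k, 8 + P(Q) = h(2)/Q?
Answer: 3/25 ≈ 0.12000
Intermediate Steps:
h(d) = 6 (h(d) = 3 + 3 = 6)
x = 0 (x = -47 + 47 = 0)
P(Q) = -8 + 6/Q
A(G, D) = D + G
1/(A(17, x) + K(P(-9), -45)) = 1/((0 + 17) + (-8 + 6/(-9))) = 1/(17 + (-8 + 6*(-⅑))) = 1/(17 + (-8 - ⅔)) = 1/(17 - 26/3) = 1/(25/3) = 3/25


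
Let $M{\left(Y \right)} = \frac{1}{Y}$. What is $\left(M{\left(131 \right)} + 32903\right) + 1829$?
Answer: $\frac{4549893}{131} \approx 34732.0$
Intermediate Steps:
$\left(M{\left(131 \right)} + 32903\right) + 1829 = \left(\frac{1}{131} + 32903\right) + 1829 = \frac{4310294}{131} + 1829 = \frac{4549893}{131}$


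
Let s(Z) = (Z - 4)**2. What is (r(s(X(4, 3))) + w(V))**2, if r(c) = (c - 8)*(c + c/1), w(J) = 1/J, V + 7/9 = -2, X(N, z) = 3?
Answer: 128881/625 ≈ 206.21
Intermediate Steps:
V = -25/9 (V = -7/9 - 2 = -25/9 ≈ -2.7778)
s(Z) = (-4 + Z)**2
r(c) = 2*c*(-8 + c) (r(c) = (-8 + c)*(c + c*1) = (-8 + c)*(c + c) = (-8 + c)*(2*c) = 2*c*(-8 + c))
(r(s(X(4, 3))) + w(V))**2 = (2*(-4 + 3)**2*(-8 + (-4 + 3)**2) + 1/(-25/9))**2 = (2*(-1)**2*(-8 + (-1)**2) - 9/25)**2 = (2*1*(-8 + 1) - 9/25)**2 = (2*1*(-7) - 9/25)**2 = (-14 - 9/25)**2 = (-359/25)**2 = 128881/625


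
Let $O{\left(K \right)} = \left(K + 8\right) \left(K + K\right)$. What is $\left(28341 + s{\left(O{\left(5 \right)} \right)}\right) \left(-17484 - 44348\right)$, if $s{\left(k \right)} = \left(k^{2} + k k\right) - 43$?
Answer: $-3839643536$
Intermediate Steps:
$O{\left(K \right)} = 2 K \left(8 + K\right)$ ($O{\left(K \right)} = \left(8 + K\right) 2 K = 2 K \left(8 + K\right)$)
$s{\left(k \right)} = -43 + 2 k^{2}$ ($s{\left(k \right)} = \left(k^{2} + k^{2}\right) - 43 = 2 k^{2} - 43 = -43 + 2 k^{2}$)
$\left(28341 + s{\left(O{\left(5 \right)} \right)}\right) \left(-17484 - 44348\right) = \left(28341 - \left(43 - 2 \left(2 \cdot 5 \left(8 + 5\right)\right)^{2}\right)\right) \left(-17484 - 44348\right) = \left(28341 - \left(43 - 2 \left(2 \cdot 5 \cdot 13\right)^{2}\right)\right) \left(-61832\right) = \left(28341 - \left(43 - 2 \cdot 130^{2}\right)\right) \left(-61832\right) = \left(28341 + \left(-43 + 2 \cdot 16900\right)\right) \left(-61832\right) = \left(28341 + \left(-43 + 33800\right)\right) \left(-61832\right) = \left(28341 + 33757\right) \left(-61832\right) = 62098 \left(-61832\right) = -3839643536$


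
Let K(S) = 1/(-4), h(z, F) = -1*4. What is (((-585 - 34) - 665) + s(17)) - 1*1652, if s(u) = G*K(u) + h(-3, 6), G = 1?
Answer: -11761/4 ≈ -2940.3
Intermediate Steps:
h(z, F) = -4
K(S) = -1/4
s(u) = -17/4 (s(u) = 1*(-1/4) - 4 = -1/4 - 4 = -17/4)
(((-585 - 34) - 665) + s(17)) - 1*1652 = (((-585 - 34) - 665) - 17/4) - 1*1652 = (((-585 - 1*34) - 665) - 17/4) - 1652 = (((-585 - 34) - 665) - 17/4) - 1652 = ((-619 - 665) - 17/4) - 1652 = (-1284 - 17/4) - 1652 = -5153/4 - 1652 = -11761/4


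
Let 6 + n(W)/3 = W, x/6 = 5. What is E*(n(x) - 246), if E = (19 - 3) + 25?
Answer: -7134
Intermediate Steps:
x = 30 (x = 6*5 = 30)
n(W) = -18 + 3*W
E = 41 (E = 16 + 25 = 41)
E*(n(x) - 246) = 41*((-18 + 3*30) - 246) = 41*((-18 + 90) - 246) = 41*(72 - 246) = 41*(-174) = -7134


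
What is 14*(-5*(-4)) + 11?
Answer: 291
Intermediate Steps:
14*(-5*(-4)) + 11 = 14*20 + 11 = 280 + 11 = 291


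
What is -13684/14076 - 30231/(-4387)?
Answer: 91374962/15437853 ≈ 5.9189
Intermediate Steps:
-13684/14076 - 30231/(-4387) = -13684*1/14076 - 30231*(-1/4387) = -3421/3519 + 30231/4387 = 91374962/15437853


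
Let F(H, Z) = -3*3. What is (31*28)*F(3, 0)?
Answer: -7812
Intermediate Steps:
F(H, Z) = -9
(31*28)*F(3, 0) = (31*28)*(-9) = 868*(-9) = -7812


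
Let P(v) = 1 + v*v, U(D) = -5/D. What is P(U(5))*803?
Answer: 1606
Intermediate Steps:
P(v) = 1 + v²
P(U(5))*803 = (1 + (-5/5)²)*803 = (1 + (-5*⅕)²)*803 = (1 + (-1)²)*803 = (1 + 1)*803 = 2*803 = 1606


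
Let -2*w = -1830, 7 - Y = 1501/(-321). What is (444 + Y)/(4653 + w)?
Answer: 4571/55854 ≈ 0.081838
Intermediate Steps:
Y = 3748/321 (Y = 7 - 1501/(-321) = 7 - 1501*(-1)/321 = 7 - 1*(-1501/321) = 7 + 1501/321 = 3748/321 ≈ 11.676)
w = 915 (w = -½*(-1830) = 915)
(444 + Y)/(4653 + w) = (444 + 3748/321)/(4653 + 915) = (146272/321)/5568 = (146272/321)*(1/5568) = 4571/55854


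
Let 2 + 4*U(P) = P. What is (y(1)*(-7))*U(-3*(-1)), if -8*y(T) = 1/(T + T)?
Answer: 7/64 ≈ 0.10938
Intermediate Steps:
U(P) = -½ + P/4
y(T) = -1/(16*T) (y(T) = -1/(8*(T + T)) = -1/(2*T)/8 = -1/(16*T))
(y(1)*(-7))*U(-3*(-1)) = (-1/16/1*(-7))*(-½ + (-3*(-1))/4) = (-1/16*1*(-7))*(-½ + (¼)*3) = (-1/16*(-7))*(-½ + ¾) = (7/16)*(¼) = 7/64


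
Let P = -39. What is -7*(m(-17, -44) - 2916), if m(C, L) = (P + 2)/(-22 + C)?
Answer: 795809/39 ≈ 20405.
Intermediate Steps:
m(C, L) = -37/(-22 + C) (m(C, L) = (-39 + 2)/(-22 + C) = -37/(-22 + C))
-7*(m(-17, -44) - 2916) = -7*(-37/(-22 - 17) - 2916) = -7*(-37/(-39) - 2916) = -7*(-37*(-1/39) - 2916) = -7*(37/39 - 2916) = -7*(-113687/39) = 795809/39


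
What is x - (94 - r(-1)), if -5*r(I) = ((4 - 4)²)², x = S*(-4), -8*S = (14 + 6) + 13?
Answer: -155/2 ≈ -77.500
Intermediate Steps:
S = -33/8 (S = -((14 + 6) + 13)/8 = -(20 + 13)/8 = -⅛*33 = -33/8 ≈ -4.1250)
x = 33/2 (x = -33/8*(-4) = 33/2 ≈ 16.500)
r(I) = 0 (r(I) = -(4 - 4)⁴/5 = -(0²)²/5 = -⅕*0² = -⅕*0 = 0)
x - (94 - r(-1)) = 33/2 - (94 - 1*0) = 33/2 - (94 + 0) = 33/2 - 1*94 = 33/2 - 94 = -155/2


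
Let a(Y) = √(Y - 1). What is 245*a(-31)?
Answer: 980*I*√2 ≈ 1385.9*I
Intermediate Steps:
a(Y) = √(-1 + Y)
245*a(-31) = 245*√(-1 - 31) = 245*√(-32) = 245*(4*I*√2) = 980*I*√2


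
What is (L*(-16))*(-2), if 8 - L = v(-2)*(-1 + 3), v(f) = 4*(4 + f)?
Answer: -256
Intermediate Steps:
v(f) = 16 + 4*f
L = -8 (L = 8 - (16 + 4*(-2))*(-1 + 3) = 8 - (16 - 8)*2 = 8 - 8*2 = 8 - 1*16 = 8 - 16 = -8)
(L*(-16))*(-2) = -8*(-16)*(-2) = 128*(-2) = -256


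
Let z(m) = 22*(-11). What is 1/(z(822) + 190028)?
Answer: 1/189786 ≈ 5.2691e-6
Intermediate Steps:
z(m) = -242
1/(z(822) + 190028) = 1/(-242 + 190028) = 1/189786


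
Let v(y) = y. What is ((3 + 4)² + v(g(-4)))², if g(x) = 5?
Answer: 2916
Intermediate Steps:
((3 + 4)² + v(g(-4)))² = ((3 + 4)² + 5)² = (7² + 5)² = (49 + 5)² = 54² = 2916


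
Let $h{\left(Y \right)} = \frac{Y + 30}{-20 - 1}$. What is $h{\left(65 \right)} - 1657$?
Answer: $- \frac{34892}{21} \approx -1661.5$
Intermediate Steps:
$h{\left(Y \right)} = - \frac{10}{7} - \frac{Y}{21}$ ($h{\left(Y \right)} = \frac{30 + Y}{-21} = \left(30 + Y\right) \left(- \frac{1}{21}\right) = - \frac{10}{7} - \frac{Y}{21}$)
$h{\left(65 \right)} - 1657 = \left(- \frac{10}{7} - \frac{65}{21}\right) - 1657 = - \frac{95}{21} - 1657 = - \frac{34892}{21}$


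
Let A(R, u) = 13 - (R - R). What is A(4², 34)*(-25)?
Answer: -325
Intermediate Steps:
A(R, u) = 13 (A(R, u) = 13 - 1*0 = 13 + 0 = 13)
A(4², 34)*(-25) = 13*(-25) = -325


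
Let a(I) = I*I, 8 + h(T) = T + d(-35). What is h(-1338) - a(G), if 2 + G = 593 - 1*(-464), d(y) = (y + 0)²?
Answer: -1113146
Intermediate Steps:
d(y) = y²
G = 1055 (G = -2 + (593 - 1*(-464)) = -2 + (593 + 464) = -2 + 1057 = 1055)
h(T) = 1217 + T (h(T) = -8 + (T + (-35)²) = -8 + (T + 1225) = -8 + (1225 + T) = 1217 + T)
a(I) = I²
h(-1338) - a(G) = (1217 - 1338) - 1*1055² = -121 - 1*1113025 = -121 - 1113025 = -1113146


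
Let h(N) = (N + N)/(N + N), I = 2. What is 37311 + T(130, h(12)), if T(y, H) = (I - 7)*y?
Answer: 36661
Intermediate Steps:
h(N) = 1 (h(N) = (2*N)/((2*N)) = (2*N)*(1/(2*N)) = 1)
T(y, H) = -5*y (T(y, H) = (2 - 7)*y = -5*y)
37311 + T(130, h(12)) = 37311 - 5*130 = 37311 - 650 = 36661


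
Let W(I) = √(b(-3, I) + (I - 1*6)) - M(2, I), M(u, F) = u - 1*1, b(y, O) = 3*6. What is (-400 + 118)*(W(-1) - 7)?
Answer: 2256 - 282*√11 ≈ 1320.7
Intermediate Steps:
b(y, O) = 18
M(u, F) = -1 + u (M(u, F) = u - 1 = -1 + u)
W(I) = -1 + √(12 + I) (W(I) = √(18 + (I - 1*6)) - (-1 + 2) = √(18 + (I - 6)) - 1*1 = √(18 + (-6 + I)) - 1 = √(12 + I) - 1 = -1 + √(12 + I))
(-400 + 118)*(W(-1) - 7) = (-400 + 118)*((-1 + √(12 - 1)) - 7) = -282*((-1 + √11) - 7) = -282*(-8 + √11) = 2256 - 282*√11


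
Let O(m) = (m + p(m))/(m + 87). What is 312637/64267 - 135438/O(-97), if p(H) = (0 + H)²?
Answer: 7496101267/49871192 ≈ 150.31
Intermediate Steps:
p(H) = H²
O(m) = (m + m²)/(87 + m) (O(m) = (m + m²)/(m + 87) = (m + m²)/(87 + m))
312637/64267 - 135438/O(-97) = 312637/64267 - 135438*(-(87 - 97)/(97*(1 - 97))) = 312637*(1/64267) - 135438/((-97*(-96)/(-10))) = 312637/64267 - 135438/((-97*(-⅒)*(-96))) = 312637/64267 - 135438/(-4656/5) = 312637/64267 - 135438*(-5/4656) = 312637/64267 + 112865/776 = 7496101267/49871192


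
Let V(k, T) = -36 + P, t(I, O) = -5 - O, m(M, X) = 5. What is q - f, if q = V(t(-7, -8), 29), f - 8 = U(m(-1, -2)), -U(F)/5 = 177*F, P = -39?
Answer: 4342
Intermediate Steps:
U(F) = -885*F
f = -4417 (f = 8 - 885*5 = 8 - 4425 = -4417)
V(k, T) = -75 (V(k, T) = -36 - 39 = -75)
q = -75
q - f = -75 - 1*(-4417) = -75 + 4417 = 4342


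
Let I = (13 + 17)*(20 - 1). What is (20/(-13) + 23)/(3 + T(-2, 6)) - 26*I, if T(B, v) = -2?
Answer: -192381/13 ≈ -14799.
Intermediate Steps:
I = 570 (I = 30*19 = 570)
(20/(-13) + 23)/(3 + T(-2, 6)) - 26*I = (20/(-13) + 23)/(3 - 2) - 26*570 = (20*(-1/13) + 23)/1 - 14820 = (-20/13 + 23)*1 - 14820 = (279/13)*1 - 14820 = 279/13 - 14820 = -192381/13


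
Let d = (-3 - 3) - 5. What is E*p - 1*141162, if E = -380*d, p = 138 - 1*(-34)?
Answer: 577798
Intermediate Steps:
p = 172 (p = 138 + 34 = 172)
d = -11 (d = -6 - 5 = -11)
E = 4180 (E = -380*(-11) = 4180)
E*p - 1*141162 = 4180*172 - 1*141162 = 718960 - 141162 = 577798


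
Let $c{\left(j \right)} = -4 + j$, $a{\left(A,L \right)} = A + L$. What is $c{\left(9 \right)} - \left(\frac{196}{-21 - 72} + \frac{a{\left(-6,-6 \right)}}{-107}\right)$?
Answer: $\frac{69611}{9951} \approx 6.9954$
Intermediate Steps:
$c{\left(9 \right)} - \left(\frac{196}{-21 - 72} + \frac{a{\left(-6,-6 \right)}}{-107}\right) = \left(-4 + 9\right) - \left(\frac{196}{-21 - 72} + \frac{-6 - 6}{-107}\right) = 5 - \left(\frac{196}{-93} - - \frac{12}{107}\right) = 5 - \left(196 \left(- \frac{1}{93}\right) + \frac{12}{107}\right) = 5 - \left(- \frac{196}{93} + \frac{12}{107}\right) = 5 - - \frac{19856}{9951} = 5 + \frac{19856}{9951} = \frac{69611}{9951}$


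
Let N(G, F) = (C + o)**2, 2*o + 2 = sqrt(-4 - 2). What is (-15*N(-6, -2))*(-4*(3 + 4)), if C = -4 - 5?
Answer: 41370 - 4200*I*sqrt(6) ≈ 41370.0 - 10288.0*I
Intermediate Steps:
o = -1 + I*sqrt(6)/2 (o = -1 + sqrt(-4 - 2)/2 = -1 + sqrt(-6)/2 = -1 + (I*sqrt(6))/2 = -1 + I*sqrt(6)/2 ≈ -1.0 + 1.2247*I)
C = -9
N(G, F) = (-10 + I*sqrt(6)/2)**2 (N(G, F) = (-9 + (-1 + I*sqrt(6)/2))**2 = (-10 + I*sqrt(6)/2)**2)
(-15*N(-6, -2))*(-4*(3 + 4)) = (-15*(20 - I*sqrt(6))**2/4)*(-4*(3 + 4)) = (-15*(20 - I*sqrt(6))**2/4)*(-4*7) = -15*(20 - I*sqrt(6))**2/4*(-28) = 105*(20 - I*sqrt(6))**2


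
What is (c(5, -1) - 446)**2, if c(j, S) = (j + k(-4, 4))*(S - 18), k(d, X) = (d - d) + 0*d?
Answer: 292681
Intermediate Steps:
k(d, X) = 0 (k(d, X) = 0 + 0 = 0)
c(j, S) = j*(-18 + S) (c(j, S) = (j + 0)*(S - 18) = j*(-18 + S))
(c(5, -1) - 446)**2 = (5*(-18 - 1) - 446)**2 = (5*(-19) - 446)**2 = (-95 - 446)**2 = (-541)**2 = 292681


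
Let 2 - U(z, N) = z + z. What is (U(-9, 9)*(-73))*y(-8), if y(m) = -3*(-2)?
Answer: -8760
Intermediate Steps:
y(m) = 6
U(z, N) = 2 - 2*z (U(z, N) = 2 - (z + z) = 2 - 2*z)
(U(-9, 9)*(-73))*y(-8) = ((2 - 2*(-9))*(-73))*6 = ((2 + 18)*(-73))*6 = (20*(-73))*6 = -1460*6 = -8760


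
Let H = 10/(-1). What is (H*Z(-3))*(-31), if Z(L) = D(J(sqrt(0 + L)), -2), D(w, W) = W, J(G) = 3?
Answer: -620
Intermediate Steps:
Z(L) = -2
H = -10 (H = 10*(-1) = -10)
(H*Z(-3))*(-31) = -10*(-2)*(-31) = 20*(-31) = -620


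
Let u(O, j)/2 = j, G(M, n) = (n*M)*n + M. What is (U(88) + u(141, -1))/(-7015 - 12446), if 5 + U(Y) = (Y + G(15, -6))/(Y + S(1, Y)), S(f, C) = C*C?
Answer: 54181/152418552 ≈ 0.00035548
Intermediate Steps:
G(M, n) = M + M*n² (G(M, n) = (M*n)*n + M = M*n² + M = M + M*n²)
S(f, C) = C²
u(O, j) = 2*j
U(Y) = -5 + (555 + Y)/(Y + Y²) (U(Y) = -5 + (Y + 15*(1 + (-6)²))/(Y + Y²) = -5 + (Y + 15*(1 + 36))/(Y + Y²) = -5 + (Y + 15*37)/(Y + Y²) = -5 + (Y + 555)/(Y + Y²) = -5 + (555 + Y)/(Y + Y²))
(U(88) + u(141, -1))/(-7015 - 12446) = ((555 - 5*88² - 4*88)/(88*(1 + 88)) + 2*(-1))/(-7015 - 12446) = ((1/88)*(555 - 5*7744 - 352)/89 - 2)/(-19461) = ((1/88)*(1/89)*(555 - 38720 - 352) - 2)*(-1/19461) = ((1/88)*(1/89)*(-38517) - 2)*(-1/19461) = (-38517/7832 - 2)*(-1/19461) = -54181/7832*(-1/19461) = 54181/152418552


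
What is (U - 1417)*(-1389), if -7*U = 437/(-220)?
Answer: 3030441027/1540 ≈ 1.9678e+6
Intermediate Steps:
U = 437/1540 (U = -437/(7*(-220)) = -437*(-1)/(7*220) = -⅐*(-437/220) = 437/1540 ≈ 0.28377)
(U - 1417)*(-1389) = (437/1540 - 1417)*(-1389) = -2181743/1540*(-1389) = 3030441027/1540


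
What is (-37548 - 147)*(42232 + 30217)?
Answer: -2730965055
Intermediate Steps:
(-37548 - 147)*(42232 + 30217) = -37695*72449 = -2730965055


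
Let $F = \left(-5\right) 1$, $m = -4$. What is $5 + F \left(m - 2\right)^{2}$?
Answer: $-175$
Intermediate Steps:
$F = -5$
$5 + F \left(m - 2\right)^{2} = 5 - 5 \left(-4 - 2\right)^{2} = 5 - 5 \left(-6\right)^{2} = 5 - 180 = -175$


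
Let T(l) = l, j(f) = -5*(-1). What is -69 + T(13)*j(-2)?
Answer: -4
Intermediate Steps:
j(f) = 5
-69 + T(13)*j(-2) = -69 + 13*5 = -69 + 65 = -4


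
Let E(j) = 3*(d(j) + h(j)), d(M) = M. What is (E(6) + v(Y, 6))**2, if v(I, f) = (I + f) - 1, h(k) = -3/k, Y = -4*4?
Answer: 121/4 ≈ 30.250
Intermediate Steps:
Y = -16
v(I, f) = -1 + I + f
E(j) = -9/j + 3*j (E(j) = 3*(j - 3/j) = -9/j + 3*j)
(E(6) + v(Y, 6))**2 = ((-9/6 + 3*6) + (-1 - 16 + 6))**2 = ((-9*1/6 + 18) - 11)**2 = ((-3/2 + 18) - 11)**2 = (33/2 - 11)**2 = (11/2)**2 = 121/4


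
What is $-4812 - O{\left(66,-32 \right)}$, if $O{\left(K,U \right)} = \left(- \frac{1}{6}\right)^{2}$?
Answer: $- \frac{173233}{36} \approx -4812.0$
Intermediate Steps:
$O{\left(K,U \right)} = \frac{1}{36}$ ($O{\left(K,U \right)} = \left(\left(-1\right) \frac{1}{6}\right)^{2} = \left(- \frac{1}{6}\right)^{2} = \frac{1}{36}$)
$-4812 - O{\left(66,-32 \right)} = -4812 - \frac{1}{36} = - \frac{173233}{36}$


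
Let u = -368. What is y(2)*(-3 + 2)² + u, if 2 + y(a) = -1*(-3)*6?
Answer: -352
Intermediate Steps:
y(a) = 16 (y(a) = -2 - 1*(-3)*6 = -2 + 3*6 = -2 + 18 = 16)
y(2)*(-3 + 2)² + u = 16*(-3 + 2)² - 368 = 16*(-1)² - 368 = 16*1 - 368 = 16 - 368 = -352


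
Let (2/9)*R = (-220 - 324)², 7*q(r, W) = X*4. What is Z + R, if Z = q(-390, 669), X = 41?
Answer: 9322148/7 ≈ 1.3317e+6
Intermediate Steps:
q(r, W) = 164/7 (q(r, W) = (41*4)/7 = (⅐)*164 = 164/7)
Z = 164/7 ≈ 23.429
R = 1331712 (R = 9*(-220 - 324)²/2 = (9/2)*(-544)² = (9/2)*295936 = 1331712)
Z + R = 164/7 + 1331712 = 9322148/7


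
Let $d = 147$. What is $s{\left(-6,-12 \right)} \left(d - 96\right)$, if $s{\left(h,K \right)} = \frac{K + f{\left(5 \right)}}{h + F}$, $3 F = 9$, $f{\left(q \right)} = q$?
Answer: $119$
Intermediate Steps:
$F = 3$ ($F = \frac{1}{3} \cdot 9 = 3$)
$s{\left(h,K \right)} = \frac{5 + K}{3 + h}$ ($s{\left(h,K \right)} = \frac{K + 5}{h + 3} = \frac{5 + K}{3 + h}$)
$s{\left(-6,-12 \right)} \left(d - 96\right) = \frac{5 - 12}{3 - 6} \left(147 - 96\right) = \frac{1}{-3} \left(-7\right) 51 = \left(- \frac{1}{3}\right) \left(-7\right) 51 = \frac{7}{3} \cdot 51 = 119$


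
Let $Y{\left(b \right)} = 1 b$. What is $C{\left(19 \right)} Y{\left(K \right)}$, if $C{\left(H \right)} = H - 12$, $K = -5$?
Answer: $-35$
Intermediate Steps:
$C{\left(H \right)} = -12 + H$ ($C{\left(H \right)} = H - 12 = -12 + H$)
$Y{\left(b \right)} = b$
$C{\left(19 \right)} Y{\left(K \right)} = \left(-12 + 19\right) \left(-5\right) = 7 \left(-5\right) = -35$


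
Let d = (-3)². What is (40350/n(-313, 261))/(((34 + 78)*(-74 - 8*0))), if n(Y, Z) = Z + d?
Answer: -1345/74592 ≈ -0.018031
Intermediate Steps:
d = 9
n(Y, Z) = 9 + Z (n(Y, Z) = Z + 9 = 9 + Z)
(40350/n(-313, 261))/(((34 + 78)*(-74 - 8*0))) = (40350/(9 + 261))/(((34 + 78)*(-74 - 8*0))) = (40350/270)/((112*(-74 + 0))) = (40350*(1/270))/((112*(-74))) = (1345/9)/(-8288) = (1345/9)*(-1/8288) = -1345/74592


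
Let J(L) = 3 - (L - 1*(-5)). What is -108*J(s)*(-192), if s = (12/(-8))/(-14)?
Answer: -305856/7 ≈ -43694.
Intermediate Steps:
s = 3/28 (s = (12*(-⅛))*(-1/14) = -3/2*(-1/14) = 3/28 ≈ 0.10714)
J(L) = -2 - L (J(L) = 3 - (L + 5) = 3 - (5 + L) = 3 + (-5 - L) = -2 - L)
-108*J(s)*(-192) = -108*(-2 - 1*3/28)*(-192) = -108*(-2 - 3/28)*(-192) = -108*(-59/28)*(-192) = (1593/7)*(-192) = -305856/7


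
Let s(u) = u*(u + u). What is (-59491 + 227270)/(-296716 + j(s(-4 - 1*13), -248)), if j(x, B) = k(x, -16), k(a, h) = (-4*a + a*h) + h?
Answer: -167779/308292 ≈ -0.54422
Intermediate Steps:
s(u) = 2*u**2 (s(u) = u*(2*u) = 2*u**2)
k(a, h) = h - 4*a + a*h
j(x, B) = -16 - 20*x (j(x, B) = -16 - 4*x + x*(-16) = -16 - 4*x - 16*x = -16 - 20*x)
(-59491 + 227270)/(-296716 + j(s(-4 - 1*13), -248)) = (-59491 + 227270)/(-296716 + (-16 - 40*(-4 - 1*13)**2)) = 167779/(-296716 + (-16 - 40*(-4 - 13)**2)) = 167779/(-296716 + (-16 - 40*(-17)**2)) = 167779/(-296716 + (-16 - 40*289)) = 167779/(-296716 + (-16 - 20*578)) = 167779/(-296716 + (-16 - 11560)) = 167779/(-296716 - 11576) = 167779/(-308292) = 167779*(-1/308292) = -167779/308292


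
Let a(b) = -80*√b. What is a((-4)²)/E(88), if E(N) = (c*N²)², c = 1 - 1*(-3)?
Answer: -5/14992384 ≈ -3.3350e-7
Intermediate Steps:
c = 4 (c = 1 + 3 = 4)
E(N) = 16*N⁴ (E(N) = (4*N²)² = 16*N⁴)
a((-4)²)/E(88) = (-80*√((-4)²))/((16*88⁴)) = (-80*√16)/((16*59969536)) = -80*4/959512576 = -320*1/959512576 = -5/14992384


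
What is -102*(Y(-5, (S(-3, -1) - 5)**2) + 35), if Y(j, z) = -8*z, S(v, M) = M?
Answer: 25806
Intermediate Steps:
Y(j, z) = -8*z
-102*(Y(-5, (S(-3, -1) - 5)**2) + 35) = -102*(-8*(-1 - 5)**2 + 35) = -102*(-8*(-6)**2 + 35) = -102*(-8*36 + 35) = -102*(-288 + 35) = -102*(-253) = 25806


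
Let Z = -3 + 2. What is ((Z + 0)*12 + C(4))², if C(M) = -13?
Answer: 625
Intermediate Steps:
Z = -1
((Z + 0)*12 + C(4))² = ((-1 + 0)*12 - 13)² = (-1*12 - 13)² = (-12 - 13)² = (-25)² = 625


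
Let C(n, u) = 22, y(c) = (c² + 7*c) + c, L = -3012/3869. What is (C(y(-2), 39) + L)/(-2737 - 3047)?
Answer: -41053/11189148 ≈ -0.0036690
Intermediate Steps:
L = -3012/3869 (L = -3012*1/3869 = -3012/3869 ≈ -0.77850)
y(c) = c² + 8*c
(C(y(-2), 39) + L)/(-2737 - 3047) = (22 - 3012/3869)/(-2737 - 3047) = (82106/3869)/(-5784) = (82106/3869)*(-1/5784) = -41053/11189148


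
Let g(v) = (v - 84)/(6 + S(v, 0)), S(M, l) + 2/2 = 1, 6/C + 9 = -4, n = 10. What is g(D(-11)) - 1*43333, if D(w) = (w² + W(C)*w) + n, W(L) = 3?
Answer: -129992/3 ≈ -43331.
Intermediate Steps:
C = -6/13 (C = 6/(-9 - 4) = 6/(-13) = 6*(-1/13) = -6/13 ≈ -0.46154)
S(M, l) = 0 (S(M, l) = -1 + 1 = 0)
D(w) = 10 + w² + 3*w (D(w) = (w² + 3*w) + 10 = 10 + w² + 3*w)
g(v) = -14 + v/6 (g(v) = (v - 84)/(6 + 0) = (-84 + v)/6 = (-84 + v)*(⅙) = -14 + v/6)
g(D(-11)) - 1*43333 = (-14 + (10 + (-11)² + 3*(-11))/6) - 1*43333 = (-14 + (10 + 121 - 33)/6) - 43333 = (-14 + (⅙)*98) - 43333 = (-14 + 49/3) - 43333 = 7/3 - 43333 = -129992/3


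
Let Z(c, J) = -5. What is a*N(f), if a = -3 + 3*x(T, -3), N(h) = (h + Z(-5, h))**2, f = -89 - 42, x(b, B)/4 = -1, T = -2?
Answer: -277440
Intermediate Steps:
x(b, B) = -4 (x(b, B) = 4*(-1) = -4)
f = -131
N(h) = (-5 + h)**2 (N(h) = (h - 5)**2 = (-5 + h)**2)
a = -15 (a = -3 + 3*(-4) = -3 - 12 = -15)
a*N(f) = -15*(-5 - 131)**2 = -15*(-136)**2 = -15*18496 = -277440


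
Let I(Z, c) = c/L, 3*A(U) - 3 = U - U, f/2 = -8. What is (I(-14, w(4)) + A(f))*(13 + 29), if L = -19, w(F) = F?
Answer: 630/19 ≈ 33.158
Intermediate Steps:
f = -16 (f = 2*(-8) = -16)
A(U) = 1 (A(U) = 1 + (U - U)/3 = 1 + (1/3)*0 = 1 + 0 = 1)
I(Z, c) = -c/19 (I(Z, c) = c/(-19) = c*(-1/19) = -c/19)
(I(-14, w(4)) + A(f))*(13 + 29) = (-1/19*4 + 1)*(13 + 29) = (-4/19 + 1)*42 = (15/19)*42 = 630/19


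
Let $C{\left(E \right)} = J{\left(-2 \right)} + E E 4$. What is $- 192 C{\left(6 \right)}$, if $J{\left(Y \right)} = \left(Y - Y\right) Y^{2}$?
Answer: $-27648$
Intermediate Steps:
$J{\left(Y \right)} = 0$ ($J{\left(Y \right)} = 0 Y^{2} = 0$)
$C{\left(E \right)} = 4 E^{2}$ ($C{\left(E \right)} = 0 + E E 4 = 0 + E^{2} \cdot 4 = 0 + 4 E^{2} = 4 E^{2}$)
$- 192 C{\left(6 \right)} = - 192 \cdot 4 \cdot 6^{2} = - 192 \cdot 4 \cdot 36 = \left(-192\right) 144 = -27648$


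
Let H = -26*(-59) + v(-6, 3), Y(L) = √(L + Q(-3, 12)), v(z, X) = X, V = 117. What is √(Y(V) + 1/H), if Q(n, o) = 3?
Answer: √(1537 + 4724738*√30)/1537 ≈ 3.3098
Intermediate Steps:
Y(L) = √(3 + L) (Y(L) = √(L + 3) = √(3 + L))
H = 1537 (H = -26*(-59) + 3 = 1534 + 3 = 1537)
√(Y(V) + 1/H) = √(√(3 + 117) + 1/1537) = √(√120 + 1/1537) = √(2*√30 + 1/1537) = √(1/1537 + 2*√30)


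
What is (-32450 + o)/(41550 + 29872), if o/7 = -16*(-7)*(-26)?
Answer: -26417/35711 ≈ -0.73974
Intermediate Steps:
o = -20384 (o = 7*(-16*(-7)*(-26)) = 7*(112*(-26)) = 7*(-2912) = -20384)
(-32450 + o)/(41550 + 29872) = (-32450 - 20384)/(41550 + 29872) = -52834/71422 = -52834*1/71422 = -26417/35711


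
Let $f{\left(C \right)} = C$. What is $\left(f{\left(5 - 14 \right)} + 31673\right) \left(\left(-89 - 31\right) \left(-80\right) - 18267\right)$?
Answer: $-274431888$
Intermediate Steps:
$\left(f{\left(5 - 14 \right)} + 31673\right) \left(\left(-89 - 31\right) \left(-80\right) - 18267\right) = \left(\left(5 - 14\right) + 31673\right) \left(\left(-89 - 31\right) \left(-80\right) - 18267\right) = \left(\left(5 - 14\right) + 31673\right) \left(\left(-120\right) \left(-80\right) - 18267\right) = \left(-9 + 31673\right) \left(9600 - 18267\right) = 31664 \left(-8667\right) = -274431888$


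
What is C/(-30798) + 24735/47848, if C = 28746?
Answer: -34091671/81867928 ≈ -0.41642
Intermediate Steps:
C/(-30798) + 24735/47848 = 28746/(-30798) + 24735/47848 = 28746*(-1/30798) + 24735*(1/47848) = -1597/1711 + 24735/47848 = -34091671/81867928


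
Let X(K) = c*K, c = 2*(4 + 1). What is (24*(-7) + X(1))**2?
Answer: 24964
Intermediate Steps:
c = 10 (c = 2*5 = 10)
X(K) = 10*K
(24*(-7) + X(1))**2 = (24*(-7) + 10*1)**2 = (-168 + 10)**2 = (-158)**2 = 24964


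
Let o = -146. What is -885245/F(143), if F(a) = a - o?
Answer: -885245/289 ≈ -3063.1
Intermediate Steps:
F(a) = 146 + a (F(a) = a - 1*(-146) = a + 146 = 146 + a)
-885245/F(143) = -885245/(146 + 143) = -885245/289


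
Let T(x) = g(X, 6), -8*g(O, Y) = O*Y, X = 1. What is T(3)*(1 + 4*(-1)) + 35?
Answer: 149/4 ≈ 37.250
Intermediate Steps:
g(O, Y) = -O*Y/8
T(x) = -¾ (T(x) = -⅛*1*6 = -¾)
T(3)*(1 + 4*(-1)) + 35 = -3*(1 + 4*(-1))/4 + 35 = -3*(1 - 4)/4 + 35 = -¾*(-3) + 35 = 9/4 + 35 = 149/4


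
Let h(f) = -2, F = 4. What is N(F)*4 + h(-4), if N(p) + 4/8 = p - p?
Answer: -4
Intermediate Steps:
N(p) = -1/2 (N(p) = -1/2 + (p - p) = -1/2 + 0 = -1/2)
N(F)*4 + h(-4) = -1/2*4 - 2 = -2 - 2 = -4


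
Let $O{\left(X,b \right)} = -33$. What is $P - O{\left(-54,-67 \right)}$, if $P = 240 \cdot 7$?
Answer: $1713$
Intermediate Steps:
$P = 1680$
$P - O{\left(-54,-67 \right)} = 1680 - -33 = 1680 + 33 = 1713$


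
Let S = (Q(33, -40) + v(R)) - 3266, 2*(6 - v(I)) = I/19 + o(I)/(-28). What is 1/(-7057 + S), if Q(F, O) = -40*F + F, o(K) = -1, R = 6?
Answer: -1064/12346843 ≈ -8.6176e-5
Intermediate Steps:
Q(F, O) = -39*F
v(I) = 335/56 - I/38 (v(I) = 6 - (I/19 - 1/(-28))/2 = 6 - (I*(1/19) - 1*(-1/28))/2 = 6 - (I/19 + 1/28)/2 = 6 - (1/28 + I/19)/2 = 6 + (-1/56 - I/38) = 335/56 - I/38)
S = -4838195/1064 (S = (-39*33 + (335/56 - 1/38*6)) - 3266 = (-1287 + (335/56 - 3/19)) - 3266 = (-1287 + 6197/1064) - 3266 = -1363171/1064 - 3266 = -4838195/1064 ≈ -4547.2)
1/(-7057 + S) = 1/(-7057 - 4838195/1064) = 1/(-12346843/1064) = -1064/12346843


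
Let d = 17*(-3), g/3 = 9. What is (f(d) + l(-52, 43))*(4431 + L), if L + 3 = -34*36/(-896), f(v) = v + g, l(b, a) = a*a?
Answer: 905362425/112 ≈ 8.0836e+6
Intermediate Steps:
g = 27 (g = 3*9 = 27)
l(b, a) = a**2
d = -51
f(v) = 27 + v (f(v) = v + 27 = 27 + v)
L = -183/112 (L = -3 - 34*36/(-896) = -3 - 1224*(-1/896) = -3 + 153/112 = -183/112 ≈ -1.6339)
(f(d) + l(-52, 43))*(4431 + L) = ((27 - 51) + 43**2)*(4431 - 183/112) = (-24 + 1849)*(496089/112) = 1825*(496089/112) = 905362425/112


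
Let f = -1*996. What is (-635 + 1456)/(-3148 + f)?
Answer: -821/4144 ≈ -0.19812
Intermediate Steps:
f = -996
(-635 + 1456)/(-3148 + f) = (-635 + 1456)/(-3148 - 996) = 821/(-4144) = 821*(-1/4144) = -821/4144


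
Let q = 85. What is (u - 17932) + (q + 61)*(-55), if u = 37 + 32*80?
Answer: -23365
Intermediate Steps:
u = 2597 (u = 37 + 2560 = 2597)
(u - 17932) + (q + 61)*(-55) = (2597 - 17932) + (85 + 61)*(-55) = -15335 + 146*(-55) = -15335 - 8030 = -23365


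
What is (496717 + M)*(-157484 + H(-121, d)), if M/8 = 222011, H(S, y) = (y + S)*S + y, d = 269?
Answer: -398020430015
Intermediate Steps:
H(S, y) = y + S*(S + y) (H(S, y) = (S + y)*S + y = S*(S + y) + y = y + S*(S + y))
M = 1776088 (M = 8*222011 = 1776088)
(496717 + M)*(-157484 + H(-121, d)) = (496717 + 1776088)*(-157484 + (269 + (-121)**2 - 121*269)) = 2272805*(-157484 + (269 + 14641 - 32549)) = 2272805*(-157484 - 17639) = 2272805*(-175123) = -398020430015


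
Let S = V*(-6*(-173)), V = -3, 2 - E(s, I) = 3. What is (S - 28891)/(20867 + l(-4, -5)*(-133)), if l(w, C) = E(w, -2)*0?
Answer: -32005/20867 ≈ -1.5338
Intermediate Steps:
E(s, I) = -1 (E(s, I) = 2 - 1*3 = 2 - 3 = -1)
S = -3114 (S = -(-18)*(-173) = -3*1038 = -3114)
l(w, C) = 0 (l(w, C) = -1*0 = 0)
(S - 28891)/(20867 + l(-4, -5)*(-133)) = (-3114 - 28891)/(20867 + 0*(-133)) = -32005/(20867 + 0) = -32005/20867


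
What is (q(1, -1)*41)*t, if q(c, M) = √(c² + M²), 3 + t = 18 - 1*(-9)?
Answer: 984*√2 ≈ 1391.6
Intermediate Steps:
t = 24 (t = -3 + (18 - 1*(-9)) = -3 + (18 + 9) = -3 + 27 = 24)
q(c, M) = √(M² + c²)
(q(1, -1)*41)*t = (√((-1)² + 1²)*41)*24 = (√(1 + 1)*41)*24 = (√2*41)*24 = (41*√2)*24 = 984*√2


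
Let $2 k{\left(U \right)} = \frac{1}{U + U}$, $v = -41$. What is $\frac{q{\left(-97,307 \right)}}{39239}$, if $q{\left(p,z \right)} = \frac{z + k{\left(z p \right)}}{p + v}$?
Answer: $- \frac{12189537}{215003665304} \approx -5.6695 \cdot 10^{-5}$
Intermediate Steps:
$k{\left(U \right)} = \frac{1}{4 U}$ ($k{\left(U \right)} = \frac{1}{2 \left(U + U\right)} = \frac{1}{2 \cdot 2 U} = \frac{\frac{1}{2} \frac{1}{U}}{2} = \frac{1}{4 U}$)
$q{\left(p,z \right)} = \frac{z + \frac{1}{4 p z}}{-41 + p}$ ($q{\left(p,z \right)} = \frac{z + \frac{1}{4 z p}}{p - 41} = \frac{z + \frac{1}{4 p z}}{-41 + p}$)
$\frac{q{\left(-97,307 \right)}}{39239} = \frac{\frac{1}{-97} \cdot \frac{1}{307} \frac{1}{-41 - 97} \left(\frac{1}{4} - 97 \cdot 307^{2}\right)}{39239} = \left(- \frac{1}{97}\right) \frac{1}{307} \frac{1}{-138} \left(\frac{1}{4} - 9142153\right) \frac{1}{39239} = \left(- \frac{1}{97}\right) \frac{1}{307} \left(- \frac{1}{138}\right) \left(\frac{1}{4} - 9142153\right) \frac{1}{39239} = \left(- \frac{1}{97}\right) \frac{1}{307} \left(- \frac{1}{138}\right) \left(- \frac{36568611}{4}\right) \frac{1}{39239} = \left(- \frac{12189537}{5479336}\right) \frac{1}{39239} = - \frac{12189537}{215003665304}$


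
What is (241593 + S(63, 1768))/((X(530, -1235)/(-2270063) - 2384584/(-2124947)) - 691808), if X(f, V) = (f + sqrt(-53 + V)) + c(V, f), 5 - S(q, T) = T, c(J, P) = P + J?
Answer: -3860649794736054099273130988191746730/11136321896907033863111437873851260033 + 4916631034100130652791220*I*sqrt(322)/11136321896907033863111437873851260033 ≈ -0.34667 + 7.9223e-12*I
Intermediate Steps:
c(J, P) = J + P
S(q, T) = 5 - T
X(f, V) = V + sqrt(-53 + V) + 2*f (X(f, V) = (f + sqrt(-53 + V)) + (V + f) = V + sqrt(-53 + V) + 2*f)
(241593 + S(63, 1768))/((X(530, -1235)/(-2270063) - 2384584/(-2124947)) - 691808) = (241593 + (5 - 1*1768))/(((-1235 + sqrt(-53 - 1235) + 2*530)/(-2270063) - 2384584/(-2124947)) - 691808) = (241593 + (5 - 1768))/(((-1235 + sqrt(-1288) + 1060)*(-1/2270063) - 2384584*(-1/2124947)) - 691808) = (241593 - 1763)/(((-1235 + 2*I*sqrt(322) + 1060)*(-1/2270063) + 2384584/2124947) - 691808) = 239830/(((-175 + 2*I*sqrt(322))*(-1/2270063) + 2384584/2124947) - 691808) = 239830/(((175/2270063 - 2*I*sqrt(322)/2270063) + 2384584/2124947) - 691808) = 239830/((5413527774517/4823763561661 - 2*I*sqrt(322)/2270063) - 691808) = 239830/(-3337112808537798571/4823763561661 - 2*I*sqrt(322)/2270063)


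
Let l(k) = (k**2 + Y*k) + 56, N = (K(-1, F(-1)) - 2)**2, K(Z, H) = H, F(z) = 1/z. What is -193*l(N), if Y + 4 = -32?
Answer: 36091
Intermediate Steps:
Y = -36 (Y = -4 - 32 = -36)
N = 9 (N = (1/(-1) - 2)**2 = (-1 - 2)**2 = (-3)**2 = 9)
l(k) = 56 + k**2 - 36*k (l(k) = (k**2 - 36*k) + 56 = 56 + k**2 - 36*k)
-193*l(N) = -193*(56 + 9**2 - 36*9) = -193*(56 + 81 - 324) = -193*(-187) = 36091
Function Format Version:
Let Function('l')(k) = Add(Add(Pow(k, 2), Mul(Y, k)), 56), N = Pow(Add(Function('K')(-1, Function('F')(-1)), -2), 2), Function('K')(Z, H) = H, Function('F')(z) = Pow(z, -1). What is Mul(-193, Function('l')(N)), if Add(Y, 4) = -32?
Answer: 36091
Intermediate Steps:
Y = -36 (Y = Add(-4, -32) = -36)
N = 9 (N = Pow(Add(Pow(-1, -1), -2), 2) = Pow(Add(-1, -2), 2) = Pow(-3, 2) = 9)
Function('l')(k) = Add(56, Pow(k, 2), Mul(-36, k)) (Function('l')(k) = Add(Add(Pow(k, 2), Mul(-36, k)), 56) = Add(56, Pow(k, 2), Mul(-36, k)))
Mul(-193, Function('l')(N)) = Mul(-193, Add(56, Pow(9, 2), Mul(-36, 9))) = Mul(-193, Add(56, 81, -324)) = Mul(-193, -187) = 36091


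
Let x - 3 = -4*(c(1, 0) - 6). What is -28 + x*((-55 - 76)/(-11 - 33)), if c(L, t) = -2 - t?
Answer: 3353/44 ≈ 76.205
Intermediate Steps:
x = 35 (x = 3 - 4*((-2 - 1*0) - 6) = 3 - 4*((-2 + 0) - 6) = 3 - 4*(-2 - 6) = 3 - 4*(-8) = 3 + 32 = 35)
-28 + x*((-55 - 76)/(-11 - 33)) = -28 + 35*((-55 - 76)/(-11 - 33)) = -28 + 35*(-131/(-44)) = -28 + 35*(-131*(-1/44)) = -28 + 35*(131/44) = -28 + 4585/44 = 3353/44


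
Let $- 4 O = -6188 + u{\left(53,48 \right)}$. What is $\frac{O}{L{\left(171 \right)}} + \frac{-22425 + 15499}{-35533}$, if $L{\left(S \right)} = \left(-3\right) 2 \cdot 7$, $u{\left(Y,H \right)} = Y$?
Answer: $- \frac{72277129}{1989848} \approx -36.323$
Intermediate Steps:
$L{\left(S \right)} = -42$ ($L{\left(S \right)} = \left(-6\right) 7 = -42$)
$O = \frac{6135}{4}$ ($O = - \frac{-6188 + 53}{4} = \left(- \frac{1}{4}\right) \left(-6135\right) = \frac{6135}{4} \approx 1533.8$)
$\frac{O}{L{\left(171 \right)}} + \frac{-22425 + 15499}{-35533} = \frac{6135}{4 \left(-42\right)} + \frac{-22425 + 15499}{-35533} = \frac{6135}{4} \left(- \frac{1}{42}\right) - - \frac{6926}{35533} = - \frac{2045}{56} + \frac{6926}{35533} = - \frac{72277129}{1989848}$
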